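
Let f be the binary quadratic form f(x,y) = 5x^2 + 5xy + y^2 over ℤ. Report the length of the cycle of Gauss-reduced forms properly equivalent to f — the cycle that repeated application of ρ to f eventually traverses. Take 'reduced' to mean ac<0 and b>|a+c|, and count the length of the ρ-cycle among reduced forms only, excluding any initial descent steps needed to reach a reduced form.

D = 5, ⌊√D⌋ = 2
descent: ρ → (1,1,-1)  [lands on river]
river: ρ → (-1,1,1)
ρ-cycle length = 2 (tail of 1 descent step not counted)

2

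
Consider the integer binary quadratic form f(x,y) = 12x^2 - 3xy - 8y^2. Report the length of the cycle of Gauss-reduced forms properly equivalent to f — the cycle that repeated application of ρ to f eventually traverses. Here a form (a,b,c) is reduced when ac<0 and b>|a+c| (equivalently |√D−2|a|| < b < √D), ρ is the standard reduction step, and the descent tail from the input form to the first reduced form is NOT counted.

D = 393, ⌊√D⌋ = 19
descent: ρ → (-8,19,1)  [lands on river]
river: ρ → (1,19,-8)
river: ρ → (-8,13,7)
river: ρ → (7,15,-6)
river: ρ → (-6,9,13)
river: ρ → (13,17,-2)
river: ρ → (-2,19,4)
river: ρ → (4,13,-14)
river: ρ → (-14,15,3)
river: ρ → (3,15,-14)
river: ρ → (-14,13,4)
river: ρ → (4,19,-2)
river: ρ → (-2,17,13)
river: ρ → (13,9,-6)
river: ρ → (-6,15,7)
river: ρ → (7,13,-8)
ρ-cycle length = 16 (tail of 1 descent step not counted)

16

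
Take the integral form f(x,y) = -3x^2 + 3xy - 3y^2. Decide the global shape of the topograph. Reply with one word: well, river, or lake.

D = b²−4ac = 3² − 4·(-3)·(-3) = -27
D < 0 ⇒ definite ⇒ every region one sign ⇒ single well

well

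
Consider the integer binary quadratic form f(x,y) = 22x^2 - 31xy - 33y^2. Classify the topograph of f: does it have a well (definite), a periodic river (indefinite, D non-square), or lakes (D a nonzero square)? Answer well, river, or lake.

D = b²−4ac = (-31)² − 4·22·(-33) = 3865
D > 0 non-square ⇒ indefinite ⇒ periodic river

river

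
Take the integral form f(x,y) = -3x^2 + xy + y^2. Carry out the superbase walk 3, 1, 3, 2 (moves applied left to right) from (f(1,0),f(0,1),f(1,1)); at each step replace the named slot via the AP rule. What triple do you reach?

start (-3,1,-1) = (f(1,0),f(0,1),f(1,1))
replace slot 3: 2·((-3)+1) − (-1) = -3 → (-3,1,-3)
replace slot 1: 2·(1+(-3)) − (-3) = -1 → (-1,1,-3)
replace slot 3: 2·((-1)+1) − (-3) = 3 → (-1,1,3)
replace slot 2: 2·((-1)+3) − 1 = 3 → (-1,3,3)

-1,3,3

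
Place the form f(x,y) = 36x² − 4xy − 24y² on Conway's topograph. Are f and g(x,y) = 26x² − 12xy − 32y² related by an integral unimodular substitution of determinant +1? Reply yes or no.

D₁ = 3472, D₂ = 3472
river cycle of f (length 16): (-24, 52, 8), (8, 44, -48), (-48, 52, 4), (4, 52, -48), (-48, 44, 8), (8, 52, -24), (-24, 44, 16), (16, 52, -12), (-12, 44, 32), (32, 20, -24), … (6 more)
river cycle of g (length 16): (-32, 12, 26), (26, 40, -18), (-18, 32, 34), (34, 36, -16), (-16, 28, 42), (42, 56, -2), (-2, 56, 42), (42, 28, -16), (-16, 36, 34), (34, 32, -18), … (6 more)
cycles differ ⇒ inequivalent

no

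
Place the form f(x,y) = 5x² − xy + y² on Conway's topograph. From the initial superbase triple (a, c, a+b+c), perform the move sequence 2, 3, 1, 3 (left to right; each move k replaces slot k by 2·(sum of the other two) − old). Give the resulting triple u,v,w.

start (5,1,5) = (f(1,0),f(0,1),f(1,1))
replace slot 2: 2·(5+5) − 1 = 19 → (5,19,5)
replace slot 3: 2·(5+19) − 5 = 43 → (5,19,43)
replace slot 1: 2·(19+43) − 5 = 119 → (119,19,43)
replace slot 3: 2·(119+19) − 43 = 233 → (119,19,233)

119,19,233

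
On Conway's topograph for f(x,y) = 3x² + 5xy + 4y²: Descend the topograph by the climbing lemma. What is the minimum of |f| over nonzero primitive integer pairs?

translate: b→-1 (≡5 mod 6), so (3,5,4)→(3,-1,2)
flip: (3,-1,2)→(2,1,3)
reduced (well bottom): (2,1,3) with a≤c, −a<b≤a
well minimum = a = 2

2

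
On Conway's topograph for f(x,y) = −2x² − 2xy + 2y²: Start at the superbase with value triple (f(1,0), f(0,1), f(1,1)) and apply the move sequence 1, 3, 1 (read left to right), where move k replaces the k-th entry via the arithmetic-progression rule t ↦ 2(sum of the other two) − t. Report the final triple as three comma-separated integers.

start (-2,2,-2) = (f(1,0),f(0,1),f(1,1))
replace slot 1: 2·(2+(-2)) − (-2) = 2 → (2,2,-2)
replace slot 3: 2·(2+2) − (-2) = 10 → (2,2,10)
replace slot 1: 2·(2+10) − 2 = 22 → (22,2,10)

22,2,10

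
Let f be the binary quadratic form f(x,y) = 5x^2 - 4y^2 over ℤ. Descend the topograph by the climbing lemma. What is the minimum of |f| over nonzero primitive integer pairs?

descent: ρ → (-4,8,1)  [lands on river]
river: ρ → (1,8,-4)
closes: descent 1, river 2
min |a| on river = 1

1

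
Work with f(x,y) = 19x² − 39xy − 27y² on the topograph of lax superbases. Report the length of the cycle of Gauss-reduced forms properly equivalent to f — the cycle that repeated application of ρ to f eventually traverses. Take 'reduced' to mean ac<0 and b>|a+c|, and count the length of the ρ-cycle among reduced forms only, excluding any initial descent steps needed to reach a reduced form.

D = 3573, ⌊√D⌋ = 59
descent: ρ → (-27,39,19)  [lands on river]
river: ρ → (19,37,-29)
river: ρ → (-29,21,27)
river: ρ → (27,33,-23)
river: ρ → (-23,59,1)
river: ρ → (1,59,-23)
river: ρ → (-23,33,27)
river: ρ → (27,21,-29)
river: ρ → (-29,37,19)
river: ρ → (19,39,-27)
river: ρ → (-27,15,31)
river: ρ → (31,47,-11)
river: ρ → (-11,41,43)
river: ρ → (43,45,-9)
river: ρ → (-9,45,43)
river: ρ → (43,41,-11)
river: ρ → (-11,47,31)
river: ρ → (31,15,-27)
ρ-cycle length = 18 (tail of 1 descent step not counted)

18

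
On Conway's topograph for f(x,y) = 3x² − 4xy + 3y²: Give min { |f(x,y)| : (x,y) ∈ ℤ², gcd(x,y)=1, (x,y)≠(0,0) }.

translate: b→2 (≡-4 mod 6), so (3,-4,3)→(3,2,2)
flip: (3,2,2)→(2,-2,3)
translate: b→2 (≡-2 mod 4), so (2,-2,3)→(2,2,3)
reduced (well bottom): (2,2,3) with a≤c, −a<b≤a
well minimum = a = 2

2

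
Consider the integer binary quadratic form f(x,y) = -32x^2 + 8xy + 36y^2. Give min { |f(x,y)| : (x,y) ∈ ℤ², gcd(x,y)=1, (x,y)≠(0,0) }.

river: ρ → (36,64,-4)
river: ρ → (-4,64,36)
river: ρ → (36,8,-32)
river: ρ → (-32,56,12)
river: ρ → (12,64,-12)
river: ρ → (-12,56,32)
river: ρ → (32,8,-36)
river: ρ → (-36,64,4)
river: ρ → (4,64,-36)
river: ρ → (-36,8,32)
river: ρ → (32,56,-12)
river: ρ → (-12,64,12)
river: ρ → (12,56,-32)
river: ρ → (-32,8,36)
closes: descent 0, river 14
min |a| on river = 4

4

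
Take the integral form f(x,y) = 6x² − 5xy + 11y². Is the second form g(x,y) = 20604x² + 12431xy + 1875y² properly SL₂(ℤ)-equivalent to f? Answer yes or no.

D₁ = -239, D₂ = -239
f: reduced (well bottom): (6,-5,11) with a≤c, −a<b≤a
g: flip: (20604,12431,1875)→(1875,-12431,20604)
g: translate: b→-1181 (≡-12431 mod 3750), so (1875,-12431,20604)→(1875,-1181,186)
g: flip: (1875,-1181,186)→(186,1181,1875)
g: translate: b→65 (≡1181 mod 372), so (186,1181,1875)→(186,65,6)
g: flip: (186,65,6)→(6,-65,186)
g: translate: b→-5 (≡-65 mod 12), so (6,-65,186)→(6,-5,11)
g: reduced (well bottom): (6,-5,11) with a≤c, −a<b≤a
reduced forms (6, -5, 11) vs (6, -5, 11) ⇒ equivalent

yes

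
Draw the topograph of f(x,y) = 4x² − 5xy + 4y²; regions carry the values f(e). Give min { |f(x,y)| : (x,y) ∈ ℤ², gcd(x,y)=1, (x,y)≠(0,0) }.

translate: b→3 (≡-5 mod 8), so (4,-5,4)→(4,3,3)
flip: (4,3,3)→(3,-3,4)
translate: b→3 (≡-3 mod 6), so (3,-3,4)→(3,3,4)
reduced (well bottom): (3,3,4) with a≤c, −a<b≤a
well minimum = a = 3

3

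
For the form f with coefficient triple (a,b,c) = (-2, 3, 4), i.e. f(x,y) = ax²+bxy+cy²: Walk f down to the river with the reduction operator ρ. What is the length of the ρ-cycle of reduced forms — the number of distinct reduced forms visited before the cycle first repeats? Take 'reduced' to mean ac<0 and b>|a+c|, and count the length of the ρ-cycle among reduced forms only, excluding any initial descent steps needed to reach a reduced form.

D = 41, ⌊√D⌋ = 6
river: ρ → (4,5,-1)
river: ρ → (-1,5,4)
river: ρ → (4,3,-2)
river: ρ → (-2,5,2)
river: ρ → (2,3,-4)
river: ρ → (-4,5,1)
river: ρ → (1,5,-4)
river: ρ → (-4,3,2)
river: ρ → (2,5,-2)
river: ρ → (-2,3,4)
ρ-cycle length = 10 (tail of 0 descent steps not counted)

10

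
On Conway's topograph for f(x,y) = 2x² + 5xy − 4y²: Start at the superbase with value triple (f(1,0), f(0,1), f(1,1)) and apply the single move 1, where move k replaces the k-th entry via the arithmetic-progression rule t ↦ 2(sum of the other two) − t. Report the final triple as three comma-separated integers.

start (2,-4,3) = (f(1,0),f(0,1),f(1,1))
replace slot 1: 2·((-4)+3) − 2 = -4 → (-4,-4,3)

-4,-4,3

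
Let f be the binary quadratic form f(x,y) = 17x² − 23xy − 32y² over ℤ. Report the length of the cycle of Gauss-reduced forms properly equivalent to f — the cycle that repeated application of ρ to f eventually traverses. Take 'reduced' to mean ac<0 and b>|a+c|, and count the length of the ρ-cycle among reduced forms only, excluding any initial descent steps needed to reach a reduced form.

D = 2705, ⌊√D⌋ = 52
descent: ρ → (-32,23,17)  [lands on river]
river: ρ → (17,45,-10)
river: ρ → (-10,35,37)
river: ρ → (37,39,-8)
river: ρ → (-8,41,32)
river: ρ → (32,23,-17)
river: ρ → (-17,45,10)
river: ρ → (10,35,-37)
river: ρ → (-37,39,8)
river: ρ → (8,41,-32)
ρ-cycle length = 10 (tail of 1 descent step not counted)

10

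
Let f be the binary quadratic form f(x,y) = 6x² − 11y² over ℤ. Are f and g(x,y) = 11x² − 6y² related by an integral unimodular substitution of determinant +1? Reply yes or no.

D₁ = 264, D₂ = 264
river cycle of f (length 6): (6, 12, -5), (-5, 8, 10), (10, 12, -3), (-3, 12, 10), (10, 8, -5), (-5, 12, 6)
river cycle of g (length 6): (-6, 12, 5), (5, 8, -10), (-10, 12, 3), (3, 12, -10), (-10, 8, 5), (5, 12, -6)
cycles differ ⇒ inequivalent

no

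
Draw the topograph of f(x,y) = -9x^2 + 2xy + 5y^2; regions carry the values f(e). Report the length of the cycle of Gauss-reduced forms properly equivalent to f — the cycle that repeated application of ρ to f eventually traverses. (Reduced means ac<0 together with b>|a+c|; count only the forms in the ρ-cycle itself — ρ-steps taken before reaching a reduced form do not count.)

D = 184, ⌊√D⌋ = 13
descent: ρ → (5,8,-6)  [lands on river]
river: ρ → (-6,4,7)
river: ρ → (7,10,-3)
river: ρ → (-3,8,10)
river: ρ → (10,12,-1)
river: ρ → (-1,12,10)
river: ρ → (10,8,-3)
river: ρ → (-3,10,7)
river: ρ → (7,4,-6)
river: ρ → (-6,8,5)
river: ρ → (5,12,-2)
river: ρ → (-2,12,5)
ρ-cycle length = 12 (tail of 1 descent step not counted)

12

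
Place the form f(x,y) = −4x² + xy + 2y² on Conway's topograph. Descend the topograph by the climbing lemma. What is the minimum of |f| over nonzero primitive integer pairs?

descent: ρ → (2,3,-3)  [lands on river]
river: ρ → (-3,3,2)
river: ρ → (2,5,-1)
river: ρ → (-1,5,2)
closes: descent 1, river 4
min |a| on river = 1

1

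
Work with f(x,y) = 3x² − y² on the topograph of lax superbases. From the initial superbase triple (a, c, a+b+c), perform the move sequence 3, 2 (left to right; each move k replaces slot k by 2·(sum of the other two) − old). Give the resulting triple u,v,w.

start (3,-1,2) = (f(1,0),f(0,1),f(1,1))
replace slot 3: 2·(3+(-1)) − 2 = 2 → (3,-1,2)
replace slot 2: 2·(3+2) − (-1) = 11 → (3,11,2)

3,11,2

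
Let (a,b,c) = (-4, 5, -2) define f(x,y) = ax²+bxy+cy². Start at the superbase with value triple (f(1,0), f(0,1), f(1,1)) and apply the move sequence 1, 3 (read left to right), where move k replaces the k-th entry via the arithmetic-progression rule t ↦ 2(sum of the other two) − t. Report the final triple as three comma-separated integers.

start (-4,-2,-1) = (f(1,0),f(0,1),f(1,1))
replace slot 1: 2·((-2)+(-1)) − (-4) = -2 → (-2,-2,-1)
replace slot 3: 2·((-2)+(-2)) − (-1) = -7 → (-2,-2,-7)

-2,-2,-7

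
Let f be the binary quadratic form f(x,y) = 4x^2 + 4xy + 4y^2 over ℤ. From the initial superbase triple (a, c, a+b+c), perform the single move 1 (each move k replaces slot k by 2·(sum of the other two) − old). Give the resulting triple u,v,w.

start (4,4,12) = (f(1,0),f(0,1),f(1,1))
replace slot 1: 2·(4+12) − 4 = 28 → (28,4,12)

28,4,12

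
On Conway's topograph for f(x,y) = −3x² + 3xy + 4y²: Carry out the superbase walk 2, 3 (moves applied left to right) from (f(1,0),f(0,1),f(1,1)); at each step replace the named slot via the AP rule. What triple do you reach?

start (-3,4,4) = (f(1,0),f(0,1),f(1,1))
replace slot 2: 2·((-3)+4) − 4 = -2 → (-3,-2,4)
replace slot 3: 2·((-3)+(-2)) − 4 = -14 → (-3,-2,-14)

-3,-2,-14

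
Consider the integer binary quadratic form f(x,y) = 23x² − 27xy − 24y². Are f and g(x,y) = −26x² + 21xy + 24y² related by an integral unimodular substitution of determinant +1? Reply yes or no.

D₁ = 2937, D₂ = 2937
river cycle of f (length 30): (-24, 27, 23), (23, 19, -28), (-28, 37, 14), (14, 47, -13), (-13, 31, 38), (38, 45, -6), (-6, 51, 14), (14, 33, -33), (-33, 33, 14), (14, 51, -6), … (20 more)
river cycle of g (length 30): (24, 27, -23), (-23, 19, 28), (28, 37, -14), (-14, 47, 13), (13, 31, -38), (-38, 45, 6), (6, 51, -14), (-14, 33, 33), (33, 33, -14), (-14, 51, 6), … (20 more)
cycles differ ⇒ inequivalent

no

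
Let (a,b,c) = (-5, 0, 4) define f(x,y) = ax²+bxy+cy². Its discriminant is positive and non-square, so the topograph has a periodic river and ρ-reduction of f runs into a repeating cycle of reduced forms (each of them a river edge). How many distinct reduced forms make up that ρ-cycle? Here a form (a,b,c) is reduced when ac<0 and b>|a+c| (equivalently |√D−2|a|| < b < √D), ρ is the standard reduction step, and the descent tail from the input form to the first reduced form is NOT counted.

D = 80, ⌊√D⌋ = 8
descent: ρ → (4,8,-1)  [lands on river]
river: ρ → (-1,8,4)
ρ-cycle length = 2 (tail of 1 descent step not counted)

2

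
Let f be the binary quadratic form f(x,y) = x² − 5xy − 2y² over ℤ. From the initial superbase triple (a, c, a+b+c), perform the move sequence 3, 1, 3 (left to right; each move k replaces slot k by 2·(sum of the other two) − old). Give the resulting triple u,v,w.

start (1,-2,-6) = (f(1,0),f(0,1),f(1,1))
replace slot 3: 2·(1+(-2)) − (-6) = 4 → (1,-2,4)
replace slot 1: 2·((-2)+4) − 1 = 3 → (3,-2,4)
replace slot 3: 2·(3+(-2)) − 4 = -2 → (3,-2,-2)

3,-2,-2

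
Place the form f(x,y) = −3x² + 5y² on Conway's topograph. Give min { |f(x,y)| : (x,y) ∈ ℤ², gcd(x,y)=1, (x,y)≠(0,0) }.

descent: ρ → (5,0,-3)
descent: ρ → (-3,6,2)  [lands on river]
river: ρ → (2,6,-3)
closes: descent 2, river 2
min |a| on river = 2

2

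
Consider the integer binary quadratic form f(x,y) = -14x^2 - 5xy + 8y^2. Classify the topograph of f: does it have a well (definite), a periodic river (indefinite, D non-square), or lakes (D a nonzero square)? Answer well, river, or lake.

D = b²−4ac = (-5)² − 4·(-14)·8 = 473
D > 0 non-square ⇒ indefinite ⇒ periodic river

river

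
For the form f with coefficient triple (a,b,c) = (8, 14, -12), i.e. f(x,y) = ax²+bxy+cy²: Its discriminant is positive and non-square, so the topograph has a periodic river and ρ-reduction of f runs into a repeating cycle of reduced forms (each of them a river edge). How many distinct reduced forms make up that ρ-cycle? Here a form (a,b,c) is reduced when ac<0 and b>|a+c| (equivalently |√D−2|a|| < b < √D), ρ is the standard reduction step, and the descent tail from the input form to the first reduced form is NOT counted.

D = 580, ⌊√D⌋ = 24
river: ρ → (-12,10,10)
river: ρ → (10,10,-12)
river: ρ → (-12,14,8)
river: ρ → (8,18,-8)
river: ρ → (-8,14,12)
river: ρ → (12,10,-10)
river: ρ → (-10,10,12)
river: ρ → (12,14,-8)
river: ρ → (-8,18,8)
river: ρ → (8,14,-12)
ρ-cycle length = 10 (tail of 0 descent steps not counted)

10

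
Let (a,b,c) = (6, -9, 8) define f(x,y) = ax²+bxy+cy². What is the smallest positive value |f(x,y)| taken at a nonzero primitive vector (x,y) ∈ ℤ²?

translate: b→3 (≡-9 mod 12), so (6,-9,8)→(6,3,5)
flip: (6,3,5)→(5,-3,6)
reduced (well bottom): (5,-3,6) with a≤c, −a<b≤a
well minimum = a = 5

5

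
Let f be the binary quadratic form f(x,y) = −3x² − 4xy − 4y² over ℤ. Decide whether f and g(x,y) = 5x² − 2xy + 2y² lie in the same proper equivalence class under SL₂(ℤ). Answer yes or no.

D₁ = -32, D₂ = -36
discriminants differ ⇒ not SL₂(ℤ)-equivalent

no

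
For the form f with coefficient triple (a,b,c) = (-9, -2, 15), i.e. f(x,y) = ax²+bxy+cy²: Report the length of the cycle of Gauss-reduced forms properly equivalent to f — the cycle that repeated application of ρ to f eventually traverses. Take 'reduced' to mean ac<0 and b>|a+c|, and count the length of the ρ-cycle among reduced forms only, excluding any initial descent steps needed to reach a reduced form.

D = 544, ⌊√D⌋ = 23
descent: ρ → (15,2,-9)
descent: ρ → (-9,16,8)  [lands on river]
river: ρ → (8,16,-9)
river: ρ → (-9,20,4)
river: ρ → (4,20,-9)
ρ-cycle length = 4 (tail of 2 descent steps not counted)

4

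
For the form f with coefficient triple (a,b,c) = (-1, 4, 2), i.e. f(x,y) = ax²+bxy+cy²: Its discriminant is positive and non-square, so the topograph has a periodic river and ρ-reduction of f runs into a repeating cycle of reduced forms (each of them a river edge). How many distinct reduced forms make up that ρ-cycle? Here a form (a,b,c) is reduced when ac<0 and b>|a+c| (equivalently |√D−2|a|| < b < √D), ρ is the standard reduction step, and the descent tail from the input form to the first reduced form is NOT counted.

D = 24, ⌊√D⌋ = 4
river: ρ → (2,4,-1)
river: ρ → (-1,4,2)
ρ-cycle length = 2 (tail of 0 descent steps not counted)

2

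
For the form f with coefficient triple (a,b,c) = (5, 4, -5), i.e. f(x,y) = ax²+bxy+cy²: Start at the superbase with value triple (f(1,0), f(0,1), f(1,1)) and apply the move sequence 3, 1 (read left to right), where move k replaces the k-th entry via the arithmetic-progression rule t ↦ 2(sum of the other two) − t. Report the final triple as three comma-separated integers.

start (5,-5,4) = (f(1,0),f(0,1),f(1,1))
replace slot 3: 2·(5+(-5)) − 4 = -4 → (5,-5,-4)
replace slot 1: 2·((-5)+(-4)) − 5 = -23 → (-23,-5,-4)

-23,-5,-4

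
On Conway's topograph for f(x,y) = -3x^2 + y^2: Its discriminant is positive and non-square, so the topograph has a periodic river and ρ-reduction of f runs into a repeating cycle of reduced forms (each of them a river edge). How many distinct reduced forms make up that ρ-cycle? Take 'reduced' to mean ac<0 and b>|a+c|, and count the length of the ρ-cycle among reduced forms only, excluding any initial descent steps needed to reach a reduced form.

D = 12, ⌊√D⌋ = 3
descent: ρ → (1,2,-2)  [lands on river]
river: ρ → (-2,2,1)
ρ-cycle length = 2 (tail of 1 descent step not counted)

2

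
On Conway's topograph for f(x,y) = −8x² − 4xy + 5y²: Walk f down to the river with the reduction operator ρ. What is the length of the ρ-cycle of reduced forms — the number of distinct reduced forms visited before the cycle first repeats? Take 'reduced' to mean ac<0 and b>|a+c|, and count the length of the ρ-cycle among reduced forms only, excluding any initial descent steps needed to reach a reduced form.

D = 176, ⌊√D⌋ = 13
descent: ρ → (5,4,-8)  [lands on river]
river: ρ → (-8,12,1)
river: ρ → (1,12,-8)
river: ρ → (-8,4,5)
river: ρ → (5,6,-7)
river: ρ → (-7,8,4)
river: ρ → (4,8,-7)
river: ρ → (-7,6,5)
ρ-cycle length = 8 (tail of 1 descent step not counted)

8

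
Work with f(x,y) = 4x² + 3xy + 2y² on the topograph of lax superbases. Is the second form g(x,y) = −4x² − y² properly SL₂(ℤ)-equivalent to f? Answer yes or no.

D₁ = -23, D₂ = -16
discriminants differ ⇒ not SL₂(ℤ)-equivalent

no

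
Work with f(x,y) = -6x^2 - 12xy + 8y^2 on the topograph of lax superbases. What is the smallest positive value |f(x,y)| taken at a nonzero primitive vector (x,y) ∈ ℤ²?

descent: ρ → (8,12,-6)  [lands on river]
river: ρ → (-6,12,8)
river: ρ → (8,4,-10)
river: ρ → (-10,16,2)
river: ρ → (2,16,-10)
river: ρ → (-10,4,8)
closes: descent 1, river 6
min |a| on river = 2

2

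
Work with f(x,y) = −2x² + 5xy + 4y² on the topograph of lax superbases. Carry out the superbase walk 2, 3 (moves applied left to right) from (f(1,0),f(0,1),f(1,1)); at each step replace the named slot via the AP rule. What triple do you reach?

start (-2,4,7) = (f(1,0),f(0,1),f(1,1))
replace slot 2: 2·((-2)+7) − 4 = 6 → (-2,6,7)
replace slot 3: 2·((-2)+6) − 7 = 1 → (-2,6,1)

-2,6,1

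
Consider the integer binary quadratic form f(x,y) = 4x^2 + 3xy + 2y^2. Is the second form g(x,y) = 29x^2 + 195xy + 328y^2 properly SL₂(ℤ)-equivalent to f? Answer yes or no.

D₁ = -23, D₂ = -23
f: flip: (4,3,2)→(2,-3,4)
f: translate: b→1 (≡-3 mod 4), so (2,-3,4)→(2,1,3)
f: reduced (well bottom): (2,1,3) with a≤c, −a<b≤a
g: translate: b→21 (≡195 mod 58), so (29,195,328)→(29,21,4)
g: flip: (29,21,4)→(4,-21,29)
g: translate: b→3 (≡-21 mod 8), so (4,-21,29)→(4,3,2)
g: flip: (4,3,2)→(2,-3,4)
g: translate: b→1 (≡-3 mod 4), so (2,-3,4)→(2,1,3)
g: reduced (well bottom): (2,1,3) with a≤c, −a<b≤a
reduced forms (2, 1, 3) vs (2, 1, 3) ⇒ equivalent

yes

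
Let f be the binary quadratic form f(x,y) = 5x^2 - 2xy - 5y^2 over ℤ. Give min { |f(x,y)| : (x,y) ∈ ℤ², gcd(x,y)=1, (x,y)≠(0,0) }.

descent: ρ → (-5,2,5)  [lands on river]
river: ρ → (5,8,-2)
river: ρ → (-2,8,5)
river: ρ → (5,2,-5)
river: ρ → (-5,8,2)
river: ρ → (2,8,-5)
closes: descent 1, river 6
min |a| on river = 2

2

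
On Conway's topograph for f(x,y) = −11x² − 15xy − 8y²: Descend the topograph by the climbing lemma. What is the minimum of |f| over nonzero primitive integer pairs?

translate: b→-7 (≡15 mod 22), so (11,15,8)→(11,-7,4)
flip: (11,-7,4)→(4,7,11)
translate: b→-1 (≡7 mod 8), so (4,7,11)→(4,-1,8)
reduced (well bottom): (4,-1,8) with a≤c, −a<b≤a
well minimum |f| = |-4| = 4 (negative-definite)

4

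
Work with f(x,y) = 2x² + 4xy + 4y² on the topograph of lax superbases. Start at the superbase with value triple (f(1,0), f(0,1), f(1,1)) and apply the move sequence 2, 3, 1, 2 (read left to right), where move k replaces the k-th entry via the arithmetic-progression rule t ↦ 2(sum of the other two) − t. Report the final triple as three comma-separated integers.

start (2,4,10) = (f(1,0),f(0,1),f(1,1))
replace slot 2: 2·(2+10) − 4 = 20 → (2,20,10)
replace slot 3: 2·(2+20) − 10 = 34 → (2,20,34)
replace slot 1: 2·(20+34) − 2 = 106 → (106,20,34)
replace slot 2: 2·(106+34) − 20 = 260 → (106,260,34)

106,260,34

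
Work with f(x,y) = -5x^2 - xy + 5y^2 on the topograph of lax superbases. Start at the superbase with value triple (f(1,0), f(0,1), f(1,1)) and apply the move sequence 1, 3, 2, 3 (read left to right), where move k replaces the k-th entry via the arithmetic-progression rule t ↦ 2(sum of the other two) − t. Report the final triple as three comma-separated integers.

start (-5,5,-1) = (f(1,0),f(0,1),f(1,1))
replace slot 1: 2·(5+(-1)) − (-5) = 13 → (13,5,-1)
replace slot 3: 2·(13+5) − (-1) = 37 → (13,5,37)
replace slot 2: 2·(13+37) − 5 = 95 → (13,95,37)
replace slot 3: 2·(13+95) − 37 = 179 → (13,95,179)

13,95,179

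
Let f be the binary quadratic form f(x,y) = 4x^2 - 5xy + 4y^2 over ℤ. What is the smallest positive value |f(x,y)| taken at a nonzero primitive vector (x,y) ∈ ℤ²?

translate: b→3 (≡-5 mod 8), so (4,-5,4)→(4,3,3)
flip: (4,3,3)→(3,-3,4)
translate: b→3 (≡-3 mod 6), so (3,-3,4)→(3,3,4)
reduced (well bottom): (3,3,4) with a≤c, −a<b≤a
well minimum = a = 3

3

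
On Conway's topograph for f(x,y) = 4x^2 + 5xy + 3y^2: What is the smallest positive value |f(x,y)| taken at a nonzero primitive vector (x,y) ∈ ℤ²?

translate: b→-3 (≡5 mod 8), so (4,5,3)→(4,-3,2)
flip: (4,-3,2)→(2,3,4)
translate: b→-1 (≡3 mod 4), so (2,3,4)→(2,-1,3)
reduced (well bottom): (2,-1,3) with a≤c, −a<b≤a
well minimum = a = 2

2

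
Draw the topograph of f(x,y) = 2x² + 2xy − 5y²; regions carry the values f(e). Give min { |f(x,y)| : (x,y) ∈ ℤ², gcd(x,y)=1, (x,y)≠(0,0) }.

descent: ρ → (-5,-2,2)
descent: ρ → (2,6,-1)  [lands on river]
river: ρ → (-1,6,2)
closes: descent 2, river 2
min |a| on river = 1

1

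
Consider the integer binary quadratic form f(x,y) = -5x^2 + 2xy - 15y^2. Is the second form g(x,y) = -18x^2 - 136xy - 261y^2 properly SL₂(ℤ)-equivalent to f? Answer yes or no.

D₁ = -296, D₂ = -296
f is negative-definite; reduce −f:
−f: reduced (well bottom): (5,-2,15) with a≤c, −a<b≤a
flip sign back: reduced form of f is (-5,2,-15)
g is negative-definite; reduce −g:
−g: translate: b→-8 (≡136 mod 36), so (18,136,261)→(18,-8,5)
−g: flip: (18,-8,5)→(5,8,18)
−g: translate: b→-2 (≡8 mod 10), so (5,8,18)→(5,-2,15)
−g: reduced (well bottom): (5,-2,15) with a≤c, −a<b≤a
flip sign back: reduced form of g is (-5,2,-15)
reduced forms (-5, 2, -15) vs (-5, 2, -15) ⇒ equivalent

yes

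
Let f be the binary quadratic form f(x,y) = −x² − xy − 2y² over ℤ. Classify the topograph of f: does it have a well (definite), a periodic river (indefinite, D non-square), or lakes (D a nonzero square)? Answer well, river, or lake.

D = b²−4ac = (-1)² − 4·(-1)·(-2) = -7
D < 0 ⇒ definite ⇒ every region one sign ⇒ single well

well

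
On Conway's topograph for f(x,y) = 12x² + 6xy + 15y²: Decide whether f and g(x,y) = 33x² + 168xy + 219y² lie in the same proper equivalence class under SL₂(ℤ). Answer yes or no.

D₁ = -684, D₂ = -684
f: reduced (well bottom): (12,6,15) with a≤c, −a<b≤a
g: translate: b→-30 (≡168 mod 66), so (33,168,219)→(33,-30,12)
g: flip: (33,-30,12)→(12,30,33)
g: translate: b→6 (≡30 mod 24), so (12,30,33)→(12,6,15)
g: reduced (well bottom): (12,6,15) with a≤c, −a<b≤a
reduced forms (12, 6, 15) vs (12, 6, 15) ⇒ equivalent

yes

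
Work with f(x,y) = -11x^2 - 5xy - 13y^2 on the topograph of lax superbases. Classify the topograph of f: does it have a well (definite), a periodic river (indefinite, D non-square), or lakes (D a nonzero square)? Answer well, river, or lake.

D = b²−4ac = (-5)² − 4·(-11)·(-13) = -547
D < 0 ⇒ definite ⇒ every region one sign ⇒ single well

well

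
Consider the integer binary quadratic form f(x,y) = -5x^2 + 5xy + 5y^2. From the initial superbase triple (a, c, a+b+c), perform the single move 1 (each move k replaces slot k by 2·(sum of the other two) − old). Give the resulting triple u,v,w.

start (-5,5,5) = (f(1,0),f(0,1),f(1,1))
replace slot 1: 2·(5+5) − (-5) = 25 → (25,5,5)

25,5,5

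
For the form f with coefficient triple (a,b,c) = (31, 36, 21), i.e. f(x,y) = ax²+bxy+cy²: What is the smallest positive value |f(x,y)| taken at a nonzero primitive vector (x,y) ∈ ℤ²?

translate: b→-26 (≡36 mod 62), so (31,36,21)→(31,-26,16)
flip: (31,-26,16)→(16,26,31)
translate: b→-6 (≡26 mod 32), so (16,26,31)→(16,-6,21)
reduced (well bottom): (16,-6,21) with a≤c, −a<b≤a
well minimum = a = 16

16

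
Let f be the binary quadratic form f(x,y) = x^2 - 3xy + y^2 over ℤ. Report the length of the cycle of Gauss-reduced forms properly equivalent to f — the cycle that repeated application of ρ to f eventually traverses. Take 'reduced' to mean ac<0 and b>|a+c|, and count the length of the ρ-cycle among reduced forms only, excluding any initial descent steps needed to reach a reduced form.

D = 5, ⌊√D⌋ = 2
descent: ρ → (1,1,-1)  [lands on river]
river: ρ → (-1,1,1)
ρ-cycle length = 2 (tail of 1 descent step not counted)

2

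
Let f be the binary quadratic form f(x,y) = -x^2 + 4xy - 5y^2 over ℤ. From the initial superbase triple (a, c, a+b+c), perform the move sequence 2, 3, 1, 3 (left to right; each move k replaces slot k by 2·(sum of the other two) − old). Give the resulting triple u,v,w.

start (-1,-5,-2) = (f(1,0),f(0,1),f(1,1))
replace slot 2: 2·((-1)+(-2)) − (-5) = -1 → (-1,-1,-2)
replace slot 3: 2·((-1)+(-1)) − (-2) = -2 → (-1,-1,-2)
replace slot 1: 2·((-1)+(-2)) − (-1) = -5 → (-5,-1,-2)
replace slot 3: 2·((-5)+(-1)) − (-2) = -10 → (-5,-1,-10)

-5,-1,-10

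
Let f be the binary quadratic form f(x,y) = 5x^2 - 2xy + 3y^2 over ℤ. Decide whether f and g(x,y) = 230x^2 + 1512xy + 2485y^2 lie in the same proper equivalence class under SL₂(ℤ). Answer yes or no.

D₁ = -56, D₂ = -56
f: flip: (5,-2,3)→(3,2,5)
f: reduced (well bottom): (3,2,5) with a≤c, −a<b≤a
g: translate: b→132 (≡1512 mod 460), so (230,1512,2485)→(230,132,19)
g: flip: (230,132,19)→(19,-132,230)
g: translate: b→-18 (≡-132 mod 38), so (19,-132,230)→(19,-18,5)
g: flip: (19,-18,5)→(5,18,19)
g: translate: b→-2 (≡18 mod 10), so (5,18,19)→(5,-2,3)
g: flip: (5,-2,3)→(3,2,5)
g: reduced (well bottom): (3,2,5) with a≤c, −a<b≤a
reduced forms (3, 2, 5) vs (3, 2, 5) ⇒ equivalent

yes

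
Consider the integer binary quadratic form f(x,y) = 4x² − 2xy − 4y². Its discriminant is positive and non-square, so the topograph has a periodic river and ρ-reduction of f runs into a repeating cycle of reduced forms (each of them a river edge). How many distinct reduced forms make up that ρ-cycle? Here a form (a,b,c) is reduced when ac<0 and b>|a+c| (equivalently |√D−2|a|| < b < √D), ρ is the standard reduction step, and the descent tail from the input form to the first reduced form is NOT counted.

D = 68, ⌊√D⌋ = 8
descent: ρ → (-4,2,4)  [lands on river]
river: ρ → (4,6,-2)
river: ρ → (-2,6,4)
river: ρ → (4,2,-4)
river: ρ → (-4,6,2)
river: ρ → (2,6,-4)
ρ-cycle length = 6 (tail of 1 descent step not counted)

6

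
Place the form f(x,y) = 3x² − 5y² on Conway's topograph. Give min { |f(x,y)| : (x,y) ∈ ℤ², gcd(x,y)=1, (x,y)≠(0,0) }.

descent: ρ → (-5,0,3)
descent: ρ → (3,6,-2)  [lands on river]
river: ρ → (-2,6,3)
closes: descent 2, river 2
min |a| on river = 2

2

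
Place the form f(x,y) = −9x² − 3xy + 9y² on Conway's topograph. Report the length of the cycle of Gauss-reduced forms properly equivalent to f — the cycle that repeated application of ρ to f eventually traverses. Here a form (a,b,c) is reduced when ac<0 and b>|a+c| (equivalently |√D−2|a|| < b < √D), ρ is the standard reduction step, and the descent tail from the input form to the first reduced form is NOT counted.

D = 333, ⌊√D⌋ = 18
descent: ρ → (9,3,-9)  [lands on river]
river: ρ → (-9,15,3)
river: ρ → (3,15,-9)
river: ρ → (-9,3,9)
river: ρ → (9,15,-3)
river: ρ → (-3,15,9)
ρ-cycle length = 6 (tail of 1 descent step not counted)

6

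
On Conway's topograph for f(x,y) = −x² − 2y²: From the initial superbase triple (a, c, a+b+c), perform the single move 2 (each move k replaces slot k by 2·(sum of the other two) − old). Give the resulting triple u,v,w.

start (-1,-2,-3) = (f(1,0),f(0,1),f(1,1))
replace slot 2: 2·((-1)+(-3)) − (-2) = -6 → (-1,-6,-3)

-1,-6,-3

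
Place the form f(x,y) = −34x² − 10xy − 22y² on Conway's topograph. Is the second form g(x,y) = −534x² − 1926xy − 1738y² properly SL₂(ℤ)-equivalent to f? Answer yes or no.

D₁ = -2892, D₂ = -2892
f is negative-definite; reduce −f:
−f: flip: (34,10,22)→(22,-10,34)
−f: reduced (well bottom): (22,-10,34) with a≤c, −a<b≤a
flip sign back: reduced form of f is (-22,10,-34)
g is negative-definite; reduce −g:
−g: translate: b→-210 (≡1926 mod 1068), so (534,1926,1738)→(534,-210,22)
−g: flip: (534,-210,22)→(22,210,534)
−g: translate: b→-10 (≡210 mod 44), so (22,210,534)→(22,-10,34)
−g: reduced (well bottom): (22,-10,34) with a≤c, −a<b≤a
flip sign back: reduced form of g is (-22,10,-34)
reduced forms (-22, 10, -34) vs (-22, 10, -34) ⇒ equivalent

yes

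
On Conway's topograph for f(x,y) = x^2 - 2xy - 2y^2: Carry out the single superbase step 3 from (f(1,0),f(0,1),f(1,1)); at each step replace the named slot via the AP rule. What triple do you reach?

start (1,-2,-3) = (f(1,0),f(0,1),f(1,1))
replace slot 3: 2·(1+(-2)) − (-3) = 1 → (1,-2,1)

1,-2,1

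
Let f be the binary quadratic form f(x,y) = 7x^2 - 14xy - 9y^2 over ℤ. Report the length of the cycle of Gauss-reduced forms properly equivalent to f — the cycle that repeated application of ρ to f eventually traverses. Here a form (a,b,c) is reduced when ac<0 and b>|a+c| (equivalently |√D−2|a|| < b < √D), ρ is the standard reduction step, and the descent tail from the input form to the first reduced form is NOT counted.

D = 448, ⌊√D⌋ = 21
descent: ρ → (-9,14,7)  [lands on river]
river: ρ → (7,14,-9)
river: ρ → (-9,4,12)
river: ρ → (12,20,-1)
river: ρ → (-1,20,12)
river: ρ → (12,4,-9)
ρ-cycle length = 6 (tail of 1 descent step not counted)

6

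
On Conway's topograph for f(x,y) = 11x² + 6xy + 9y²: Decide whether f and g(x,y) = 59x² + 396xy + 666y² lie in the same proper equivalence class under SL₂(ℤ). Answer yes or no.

D₁ = -360, D₂ = -360
f: flip: (11,6,9)→(9,-6,11)
f: reduced (well bottom): (9,-6,11) with a≤c, −a<b≤a
g: translate: b→42 (≡396 mod 118), so (59,396,666)→(59,42,9)
g: flip: (59,42,9)→(9,-42,59)
g: translate: b→-6 (≡-42 mod 18), so (9,-42,59)→(9,-6,11)
g: reduced (well bottom): (9,-6,11) with a≤c, −a<b≤a
reduced forms (9, -6, 11) vs (9, -6, 11) ⇒ equivalent

yes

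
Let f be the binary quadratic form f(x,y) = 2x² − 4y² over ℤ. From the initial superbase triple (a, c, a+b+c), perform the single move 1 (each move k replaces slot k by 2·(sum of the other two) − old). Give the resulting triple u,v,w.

start (2,-4,-2) = (f(1,0),f(0,1),f(1,1))
replace slot 1: 2·((-4)+(-2)) − 2 = -14 → (-14,-4,-2)

-14,-4,-2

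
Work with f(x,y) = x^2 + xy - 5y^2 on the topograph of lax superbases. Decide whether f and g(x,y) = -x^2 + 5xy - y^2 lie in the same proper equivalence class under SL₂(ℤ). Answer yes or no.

D₁ = 21, D₂ = 21
river cycle of f (length 2): (1, 3, -3), (-3, 3, 1)
river cycle of g (length 2): (-1, 3, 3), (3, 3, -1)
cycles differ ⇒ inequivalent

no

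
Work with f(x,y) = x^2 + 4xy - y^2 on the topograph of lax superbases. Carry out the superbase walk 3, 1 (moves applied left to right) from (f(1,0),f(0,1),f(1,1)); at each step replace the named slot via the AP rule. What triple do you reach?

start (1,-1,4) = (f(1,0),f(0,1),f(1,1))
replace slot 3: 2·(1+(-1)) − 4 = -4 → (1,-1,-4)
replace slot 1: 2·((-1)+(-4)) − 1 = -11 → (-11,-1,-4)

-11,-1,-4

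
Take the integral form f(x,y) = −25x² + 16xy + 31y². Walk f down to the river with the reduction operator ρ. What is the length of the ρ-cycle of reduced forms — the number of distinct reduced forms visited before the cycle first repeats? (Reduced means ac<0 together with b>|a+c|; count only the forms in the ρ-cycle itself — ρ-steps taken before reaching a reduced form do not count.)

D = 3356, ⌊√D⌋ = 57
river: ρ → (31,46,-10)
river: ρ → (-10,54,11)
river: ρ → (11,56,-5)
river: ρ → (-5,54,22)
river: ρ → (22,34,-25)
river: ρ → (-25,16,31)
ρ-cycle length = 6 (tail of 0 descent steps not counted)

6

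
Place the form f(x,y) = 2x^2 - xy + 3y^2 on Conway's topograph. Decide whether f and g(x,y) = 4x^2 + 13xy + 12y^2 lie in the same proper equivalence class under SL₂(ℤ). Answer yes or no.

D₁ = -23, D₂ = -23
f: reduced (well bottom): (2,-1,3) with a≤c, −a<b≤a
g: translate: b→-3 (≡13 mod 8), so (4,13,12)→(4,-3,2)
g: flip: (4,-3,2)→(2,3,4)
g: translate: b→-1 (≡3 mod 4), so (2,3,4)→(2,-1,3)
g: reduced (well bottom): (2,-1,3) with a≤c, −a<b≤a
reduced forms (2, -1, 3) vs (2, -1, 3) ⇒ equivalent

yes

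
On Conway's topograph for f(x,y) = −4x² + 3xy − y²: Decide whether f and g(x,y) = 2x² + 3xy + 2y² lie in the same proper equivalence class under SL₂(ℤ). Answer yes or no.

D₁ = -7, D₂ = -7
f is negative-definite; reduce −f:
−f: flip: (4,-3,1)→(1,3,4)
−f: translate: b→1 (≡3 mod 2), so (1,3,4)→(1,1,2)
−f: reduced (well bottom): (1,1,2) with a≤c, −a<b≤a
flip sign back: reduced form of f is (-1,-1,-2)
g: translate: b→-1 (≡3 mod 4), so (2,3,2)→(2,-1,1)
g: flip: (2,-1,1)→(1,1,2)
g: reduced (well bottom): (1,1,2) with a≤c, −a<b≤a
reduced forms (-1, -1, -2) vs (1, 1, 2) ⇒ inequivalent

no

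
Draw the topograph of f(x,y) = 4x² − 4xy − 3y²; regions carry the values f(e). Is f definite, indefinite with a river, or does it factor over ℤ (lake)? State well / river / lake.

D = b²−4ac = (-4)² − 4·4·(-3) = 64
D = 8² is a perfect square ⇒ form factors over ℤ ⇒ lakes

lake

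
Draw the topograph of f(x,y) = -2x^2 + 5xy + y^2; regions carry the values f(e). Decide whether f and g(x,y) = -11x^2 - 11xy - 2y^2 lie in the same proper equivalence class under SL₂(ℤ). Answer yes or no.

D₁ = 33, D₂ = 33
river cycle of f (length 4): (1, 5, -2), (-2, 3, 3), (3, 3, -2), (-2, 5, 1)
river cycle of g (length 4): (-2, 3, 3), (3, 3, -2), (-2, 5, 1), (1, 5, -2)
cycles coincide ⇒ equivalent

yes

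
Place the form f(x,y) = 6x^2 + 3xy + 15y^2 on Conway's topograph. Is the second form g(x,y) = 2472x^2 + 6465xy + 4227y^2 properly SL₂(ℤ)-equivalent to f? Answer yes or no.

D₁ = -351, D₂ = -351
f: reduced (well bottom): (6,3,15) with a≤c, −a<b≤a
g: translate: b→1521 (≡6465 mod 4944), so (2472,6465,4227)→(2472,1521,234)
g: flip: (2472,1521,234)→(234,-1521,2472)
g: translate: b→-117 (≡-1521 mod 468), so (234,-1521,2472)→(234,-117,15)
g: flip: (234,-117,15)→(15,117,234)
g: translate: b→-3 (≡117 mod 30), so (15,117,234)→(15,-3,6)
g: flip: (15,-3,6)→(6,3,15)
g: reduced (well bottom): (6,3,15) with a≤c, −a<b≤a
reduced forms (6, 3, 15) vs (6, 3, 15) ⇒ equivalent

yes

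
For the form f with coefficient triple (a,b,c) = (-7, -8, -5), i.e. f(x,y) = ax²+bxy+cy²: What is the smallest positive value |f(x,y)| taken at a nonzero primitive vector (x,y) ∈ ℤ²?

translate: b→-6 (≡8 mod 14), so (7,8,5)→(7,-6,4)
flip: (7,-6,4)→(4,6,7)
translate: b→-2 (≡6 mod 8), so (4,6,7)→(4,-2,5)
reduced (well bottom): (4,-2,5) with a≤c, −a<b≤a
well minimum |f| = |-4| = 4 (negative-definite)

4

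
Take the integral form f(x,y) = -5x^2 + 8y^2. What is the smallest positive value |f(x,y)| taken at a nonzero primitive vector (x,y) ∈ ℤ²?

descent: ρ → (8,0,-5)
descent: ρ → (-5,10,3)  [lands on river]
river: ρ → (3,8,-8)
river: ρ → (-8,8,3)
river: ρ → (3,10,-5)
closes: descent 2, river 4
min |a| on river = 3

3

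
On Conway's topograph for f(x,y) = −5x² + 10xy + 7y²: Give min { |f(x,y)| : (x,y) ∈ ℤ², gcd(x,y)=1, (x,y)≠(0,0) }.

river: ρ → (7,4,-8)
river: ρ → (-8,12,3)
river: ρ → (3,12,-8)
river: ρ → (-8,4,7)
river: ρ → (7,10,-5)
river: ρ → (-5,10,7)
closes: descent 0, river 6
min |a| on river = 3

3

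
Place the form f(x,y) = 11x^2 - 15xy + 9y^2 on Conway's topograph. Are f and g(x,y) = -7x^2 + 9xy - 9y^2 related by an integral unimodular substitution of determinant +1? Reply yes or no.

D₁ = -171, D₂ = -171
f: translate: b→7 (≡-15 mod 22), so (11,-15,9)→(11,7,5)
f: flip: (11,7,5)→(5,-7,11)
f: translate: b→3 (≡-7 mod 10), so (5,-7,11)→(5,3,9)
f: reduced (well bottom): (5,3,9) with a≤c, −a<b≤a
g is negative-definite; reduce −g:
−g: translate: b→5 (≡-9 mod 14), so (7,-9,9)→(7,5,7)
−g: reduced (well bottom): (7,5,7) with a≤c, −a<b≤a
flip sign back: reduced form of g is (-7,-5,-7)
reduced forms (5, 3, 9) vs (-7, -5, -7) ⇒ inequivalent

no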